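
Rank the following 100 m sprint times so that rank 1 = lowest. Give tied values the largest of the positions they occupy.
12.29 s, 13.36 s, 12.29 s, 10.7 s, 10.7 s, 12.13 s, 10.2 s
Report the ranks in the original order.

6, 7, 6, 3, 3, 4, 1

Sorted (ascending): 10.2, 10.7, 10.7, 12.13, 12.29, 12.29, 13.36
The 2 values of 10.7 occupy positions 2–3 → each gets rank 3.
The 2 values of 12.29 occupy positions 5–6 → each gets rank 6.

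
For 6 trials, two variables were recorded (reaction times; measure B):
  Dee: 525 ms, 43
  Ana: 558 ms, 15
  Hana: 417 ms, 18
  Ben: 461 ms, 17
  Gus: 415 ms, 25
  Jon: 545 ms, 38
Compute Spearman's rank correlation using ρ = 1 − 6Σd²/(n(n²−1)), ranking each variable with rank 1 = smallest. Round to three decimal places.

-0.143

Ranks of variable 1: 4, 6, 2, 3, 1, 5
Ranks of variable 2: 6, 1, 3, 2, 4, 5
d = r₁ − r₂: -2, 5, -1, 1, -3, 0
d²: 4, 25, 1, 1, 9, 0; Σd² = 40
ρ = 1 − 6·40/(6·35) = 1 − 240/210 = -0.143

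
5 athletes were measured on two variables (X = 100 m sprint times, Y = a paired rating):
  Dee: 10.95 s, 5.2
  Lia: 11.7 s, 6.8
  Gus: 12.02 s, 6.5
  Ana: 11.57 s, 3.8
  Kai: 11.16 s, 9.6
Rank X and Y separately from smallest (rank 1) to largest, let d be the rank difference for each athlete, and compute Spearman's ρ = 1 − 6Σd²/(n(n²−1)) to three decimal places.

0.100

Ranks of variable 1: 1, 4, 5, 3, 2
Ranks of variable 2: 2, 4, 3, 1, 5
d = r₁ − r₂: -1, 0, 2, 2, -3
d²: 1, 0, 4, 4, 9; Σd² = 18
ρ = 1 − 6·18/(5·24) = 1 − 108/120 = 0.100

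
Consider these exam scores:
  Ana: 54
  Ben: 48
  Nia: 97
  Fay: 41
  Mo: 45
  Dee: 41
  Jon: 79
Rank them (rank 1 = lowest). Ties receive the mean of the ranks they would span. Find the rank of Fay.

1.5

Sorted (ascending): 41, 41, 45, 48, 54, 79, 97
The 2 values of 41 occupy positions 1–2 → average rank (1+2)/2 = 1.5.
Fay has value 41 → rank 1.5.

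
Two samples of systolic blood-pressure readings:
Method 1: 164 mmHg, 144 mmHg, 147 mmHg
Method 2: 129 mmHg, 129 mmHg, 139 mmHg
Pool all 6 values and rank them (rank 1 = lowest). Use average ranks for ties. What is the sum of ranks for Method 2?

6

Sorted (ascending): 129, 129, 139, 144, 147, 164
The 2 values of 129 occupy positions 1–2 → average rank (1+2)/2 = 1.5.
Method 2 values → pooled ranks: 129→1.5, 129→1.5, 139→3
Rank sum = 1.5 + 1.5 + 3 = 6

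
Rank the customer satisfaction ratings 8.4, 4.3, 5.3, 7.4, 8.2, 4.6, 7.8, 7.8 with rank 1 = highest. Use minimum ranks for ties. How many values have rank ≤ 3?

Sorted (descending): 8.4, 8.2, 7.8, 7.8, 7.4, 5.3, 4.6, 4.3
The 2 values of 7.8 occupy positions 3–4 → each gets rank 3.
Ranks ≤ 3: {1, 2, 3, 3} → 4 values.

4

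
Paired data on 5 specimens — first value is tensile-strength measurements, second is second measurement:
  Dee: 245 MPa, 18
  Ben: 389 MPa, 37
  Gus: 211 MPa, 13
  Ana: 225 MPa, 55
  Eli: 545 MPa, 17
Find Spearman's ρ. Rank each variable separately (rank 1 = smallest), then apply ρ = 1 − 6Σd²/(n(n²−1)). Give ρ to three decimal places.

Ranks of variable 1: 3, 4, 1, 2, 5
Ranks of variable 2: 3, 4, 1, 5, 2
d = r₁ − r₂: 0, 0, 0, -3, 3
d²: 0, 0, 0, 9, 9; Σd² = 18
ρ = 1 − 6·18/(5·24) = 1 − 108/120 = 0.100

0.100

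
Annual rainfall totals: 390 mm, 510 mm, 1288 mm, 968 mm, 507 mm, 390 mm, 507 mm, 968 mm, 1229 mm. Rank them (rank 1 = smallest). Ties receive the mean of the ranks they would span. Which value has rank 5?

Sorted (ascending): 390, 390, 507, 507, 510, 968, 968, 1229, 1288
The 2 values of 390 occupy positions 1–2 → average rank (1+2)/2 = 1.5.
The 2 values of 507 occupy positions 3–4 → average rank (3+4)/2 = 3.5.
The 2 values of 968 occupy positions 6–7 → average rank (6+7)/2 = 6.5.
Rank 5 → value 510.

510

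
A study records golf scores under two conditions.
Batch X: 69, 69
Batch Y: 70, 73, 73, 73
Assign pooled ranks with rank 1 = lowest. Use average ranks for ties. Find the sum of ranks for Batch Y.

Sorted (ascending): 69, 69, 70, 73, 73, 73
The 2 values of 69 occupy positions 1–2 → average rank (1+2)/2 = 1.5.
The 3 values of 73 occupy positions 4–6 → average rank 5.
Batch Y values → pooled ranks: 70→3, 73→5, 73→5, 73→5
Rank sum = 3 + 5 + 5 + 5 = 18

18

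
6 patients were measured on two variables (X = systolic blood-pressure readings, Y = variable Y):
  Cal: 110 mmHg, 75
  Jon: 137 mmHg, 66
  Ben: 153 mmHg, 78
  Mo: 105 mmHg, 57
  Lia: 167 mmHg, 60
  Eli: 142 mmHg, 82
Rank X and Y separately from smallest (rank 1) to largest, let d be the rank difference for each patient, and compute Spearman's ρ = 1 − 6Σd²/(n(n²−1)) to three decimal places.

0.314

Ranks of variable 1: 2, 3, 5, 1, 6, 4
Ranks of variable 2: 4, 3, 5, 1, 2, 6
d = r₁ − r₂: -2, 0, 0, 0, 4, -2
d²: 4, 0, 0, 0, 16, 4; Σd² = 24
ρ = 1 − 6·24/(6·35) = 1 − 144/210 = 0.314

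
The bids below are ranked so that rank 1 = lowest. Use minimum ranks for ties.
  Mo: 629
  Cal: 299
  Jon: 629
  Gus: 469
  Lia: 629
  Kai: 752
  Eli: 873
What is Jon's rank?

3

Sorted (ascending): 299, 469, 629, 629, 629, 752, 873
The 3 values of 629 occupy positions 3–5 → each gets rank 3.
Jon has value 629 → rank 3.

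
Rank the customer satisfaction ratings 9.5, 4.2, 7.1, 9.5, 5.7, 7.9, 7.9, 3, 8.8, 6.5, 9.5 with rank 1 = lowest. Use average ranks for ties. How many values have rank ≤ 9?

8

Sorted (ascending): 3, 4.2, 5.7, 6.5, 7.1, 7.9, 7.9, 8.8, 9.5, 9.5, 9.5
The 2 values of 7.9 occupy positions 6–7 → average rank (6+7)/2 = 6.5.
The 3 values of 9.5 occupy positions 9–11 → average rank 10.
Ranks ≤ 9: {1, 2, 3, 4, 5, 6.5, 6.5, 8} → 8 values.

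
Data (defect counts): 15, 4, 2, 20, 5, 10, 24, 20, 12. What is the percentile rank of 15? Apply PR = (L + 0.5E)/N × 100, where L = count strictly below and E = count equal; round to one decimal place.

61.1

N = 9.
Strictly below 15: 5. Equal to 15: 1.
PR = (5 + 0.5·1)/9 × 100 = 61.1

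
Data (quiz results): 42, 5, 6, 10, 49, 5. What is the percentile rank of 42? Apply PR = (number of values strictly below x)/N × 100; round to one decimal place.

66.7

N = 6.
Strictly below 42: 4. Equal to 42: 1.
PR = 4/6 × 100 = 66.7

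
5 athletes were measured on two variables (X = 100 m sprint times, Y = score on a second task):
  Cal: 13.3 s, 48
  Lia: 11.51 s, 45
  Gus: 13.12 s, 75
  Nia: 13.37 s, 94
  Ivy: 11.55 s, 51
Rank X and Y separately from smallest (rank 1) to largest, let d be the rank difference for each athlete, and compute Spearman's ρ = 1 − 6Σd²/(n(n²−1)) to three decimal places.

0.700

Ranks of variable 1: 4, 1, 3, 5, 2
Ranks of variable 2: 2, 1, 4, 5, 3
d = r₁ − r₂: 2, 0, -1, 0, -1
d²: 4, 0, 1, 0, 1; Σd² = 6
ρ = 1 − 6·6/(5·24) = 1 − 36/120 = 0.700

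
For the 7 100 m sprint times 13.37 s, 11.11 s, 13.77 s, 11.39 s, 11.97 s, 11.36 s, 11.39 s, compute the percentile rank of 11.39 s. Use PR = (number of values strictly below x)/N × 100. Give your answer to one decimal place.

28.6

N = 7.
Strictly below 11.39: 2. Equal to 11.39: 2.
PR = 2/7 × 100 = 28.6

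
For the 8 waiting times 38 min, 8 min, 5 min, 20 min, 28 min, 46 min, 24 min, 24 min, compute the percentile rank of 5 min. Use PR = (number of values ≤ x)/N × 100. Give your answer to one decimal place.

12.5

N = 8.
Strictly below 5: 0. Equal to 5: 1.
PR = 1/8 × 100 = 12.5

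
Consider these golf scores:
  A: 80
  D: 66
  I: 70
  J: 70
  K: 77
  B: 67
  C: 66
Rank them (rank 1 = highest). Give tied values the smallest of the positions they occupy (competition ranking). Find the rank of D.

6

Sorted (descending): 80, 77, 70, 70, 67, 66, 66
The 2 values of 70 occupy positions 3–4 → each gets rank 3.
The 2 values of 66 occupy positions 6–7 → each gets rank 6.
D has value 66 → rank 6.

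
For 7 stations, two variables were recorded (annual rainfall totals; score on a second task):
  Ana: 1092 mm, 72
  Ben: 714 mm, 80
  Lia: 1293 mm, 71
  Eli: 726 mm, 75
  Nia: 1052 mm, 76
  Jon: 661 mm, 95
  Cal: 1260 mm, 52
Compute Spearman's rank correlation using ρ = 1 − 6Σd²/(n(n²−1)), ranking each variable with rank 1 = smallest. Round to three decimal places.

Ranks of variable 1: 5, 2, 7, 3, 4, 1, 6
Ranks of variable 2: 3, 6, 2, 4, 5, 7, 1
d = r₁ − r₂: 2, -4, 5, -1, -1, -6, 5
d²: 4, 16, 25, 1, 1, 36, 25; Σd² = 108
ρ = 1 − 6·108/(7·48) = 1 − 648/336 = -0.929

-0.929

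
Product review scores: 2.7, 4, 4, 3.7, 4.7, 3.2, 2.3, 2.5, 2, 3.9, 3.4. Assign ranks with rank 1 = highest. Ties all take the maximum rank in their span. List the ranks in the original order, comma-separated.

Sorted (descending): 4.7, 4, 4, 3.9, 3.7, 3.4, 3.2, 2.7, 2.5, 2.3, 2
The 2 values of 4 occupy positions 2–3 → each gets rank 3.

8, 3, 3, 5, 1, 7, 10, 9, 11, 4, 6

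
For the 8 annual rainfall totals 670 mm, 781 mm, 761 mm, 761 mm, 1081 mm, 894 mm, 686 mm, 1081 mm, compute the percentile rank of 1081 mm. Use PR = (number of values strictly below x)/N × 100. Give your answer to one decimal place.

N = 8.
Strictly below 1081: 6. Equal to 1081: 2.
PR = 6/8 × 100 = 75.0

75.0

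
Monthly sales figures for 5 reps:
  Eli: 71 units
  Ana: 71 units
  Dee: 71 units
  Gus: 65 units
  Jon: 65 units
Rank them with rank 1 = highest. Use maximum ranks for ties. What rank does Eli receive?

Sorted (descending): 71, 71, 71, 65, 65
The 3 values of 71 occupy positions 1–3 → each gets rank 3.
The 2 values of 65 occupy positions 4–5 → each gets rank 5.
Eli has value 71 units → rank 3.

3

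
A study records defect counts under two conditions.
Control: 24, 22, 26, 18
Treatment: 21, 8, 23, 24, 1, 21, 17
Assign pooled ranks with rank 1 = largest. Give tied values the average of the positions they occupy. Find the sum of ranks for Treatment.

49.5

Sorted (descending): 26, 24, 24, 23, 22, 21, 21, 18, 17, 8, 1
The 2 values of 24 occupy positions 2–3 → average rank (2+3)/2 = 2.5.
The 2 values of 21 occupy positions 6–7 → average rank (6+7)/2 = 6.5.
Treatment values → pooled ranks: 21→6.5, 8→10, 23→4, 24→2.5, 1→11, 21→6.5, 17→9
Rank sum = 6.5 + 10 + 4 + 2.5 + 11 + 6.5 + 9 = 49.5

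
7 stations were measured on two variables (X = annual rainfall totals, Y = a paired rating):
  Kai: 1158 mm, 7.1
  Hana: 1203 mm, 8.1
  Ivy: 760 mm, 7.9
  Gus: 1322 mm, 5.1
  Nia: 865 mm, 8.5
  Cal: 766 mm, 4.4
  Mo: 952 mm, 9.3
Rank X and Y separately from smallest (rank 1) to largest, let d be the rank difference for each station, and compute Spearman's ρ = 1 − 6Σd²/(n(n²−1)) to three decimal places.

-0.036

Ranks of variable 1: 5, 6, 1, 7, 3, 2, 4
Ranks of variable 2: 3, 5, 4, 2, 6, 1, 7
d = r₁ − r₂: 2, 1, -3, 5, -3, 1, -3
d²: 4, 1, 9, 25, 9, 1, 9; Σd² = 58
ρ = 1 − 6·58/(7·48) = 1 − 348/336 = -0.036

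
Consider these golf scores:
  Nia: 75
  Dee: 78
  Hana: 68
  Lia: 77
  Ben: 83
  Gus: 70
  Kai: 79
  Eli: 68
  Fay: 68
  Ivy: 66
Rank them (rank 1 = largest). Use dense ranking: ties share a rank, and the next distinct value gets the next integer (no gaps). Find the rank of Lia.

4

Sorted (descending): 83, 79, 78, 77, 75, 70, 68, 68, 68, 66
The 3 values of 68 share dense rank 7.
Remaining distinct values take the next consecutive integers.
Lia has value 77 → rank 4.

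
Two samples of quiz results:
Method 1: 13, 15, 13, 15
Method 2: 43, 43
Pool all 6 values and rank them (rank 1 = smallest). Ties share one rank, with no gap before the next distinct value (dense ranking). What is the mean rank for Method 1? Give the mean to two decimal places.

1.50

Sorted (ascending): 13, 13, 15, 15, 43, 43
The 2 values of 13 share dense rank 1.
The 2 values of 15 share dense rank 2.
The 2 values of 43 share dense rank 3.
Method 1 values → pooled ranks: 13→1, 15→2, 13→1, 15→2
Mean rank = (1 + 2 + 1 + 2) / 4 = 1.50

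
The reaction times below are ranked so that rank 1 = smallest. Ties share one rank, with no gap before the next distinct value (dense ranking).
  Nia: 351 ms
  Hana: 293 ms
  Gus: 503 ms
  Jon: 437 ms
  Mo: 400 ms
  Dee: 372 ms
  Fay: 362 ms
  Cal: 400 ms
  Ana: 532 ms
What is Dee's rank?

4

Sorted (ascending): 293, 351, 362, 372, 400, 400, 437, 503, 532
The 2 values of 400 share dense rank 5.
Remaining distinct values take the next consecutive integers.
Dee has value 372 ms → rank 4.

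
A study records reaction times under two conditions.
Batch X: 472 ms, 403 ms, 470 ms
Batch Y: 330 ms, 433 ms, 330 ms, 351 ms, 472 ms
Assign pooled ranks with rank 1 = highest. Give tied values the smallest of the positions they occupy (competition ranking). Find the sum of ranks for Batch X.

Sorted (descending): 472, 472, 470, 433, 403, 351, 330, 330
The 2 values of 472 occupy positions 1–2 → each gets rank 1.
The 2 values of 330 occupy positions 7–8 → each gets rank 7.
Batch X values → pooled ranks: 472→1, 403→5, 470→3
Rank sum = 1 + 5 + 3 = 9

9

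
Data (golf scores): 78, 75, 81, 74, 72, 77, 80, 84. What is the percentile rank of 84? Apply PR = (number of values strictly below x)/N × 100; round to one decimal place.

87.5

N = 8.
Strictly below 84: 7. Equal to 84: 1.
PR = 7/8 × 100 = 87.5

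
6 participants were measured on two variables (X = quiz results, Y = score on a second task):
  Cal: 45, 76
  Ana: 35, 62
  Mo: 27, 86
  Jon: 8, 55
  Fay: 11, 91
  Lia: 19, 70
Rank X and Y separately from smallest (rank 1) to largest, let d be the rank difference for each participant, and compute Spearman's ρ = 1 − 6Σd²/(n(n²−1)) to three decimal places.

Ranks of variable 1: 6, 5, 4, 1, 2, 3
Ranks of variable 2: 4, 2, 5, 1, 6, 3
d = r₁ − r₂: 2, 3, -1, 0, -4, 0
d²: 4, 9, 1, 0, 16, 0; Σd² = 30
ρ = 1 − 6·30/(6·35) = 1 − 180/210 = 0.143

0.143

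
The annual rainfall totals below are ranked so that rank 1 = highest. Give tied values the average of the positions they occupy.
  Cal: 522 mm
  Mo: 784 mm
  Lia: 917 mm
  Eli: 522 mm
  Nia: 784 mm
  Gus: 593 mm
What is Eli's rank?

Sorted (descending): 917, 784, 784, 593, 522, 522
The 2 values of 784 occupy positions 2–3 → average rank (2+3)/2 = 2.5.
The 2 values of 522 occupy positions 5–6 → average rank (5+6)/2 = 5.5.
Eli has value 522 mm → rank 5.5.

5.5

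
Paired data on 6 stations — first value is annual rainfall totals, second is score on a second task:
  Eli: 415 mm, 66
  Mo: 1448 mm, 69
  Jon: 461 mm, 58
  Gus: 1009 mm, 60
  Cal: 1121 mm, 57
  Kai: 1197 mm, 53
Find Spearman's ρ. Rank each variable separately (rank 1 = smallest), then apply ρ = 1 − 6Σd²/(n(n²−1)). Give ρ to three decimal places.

-0.086

Ranks of variable 1: 1, 6, 2, 3, 4, 5
Ranks of variable 2: 5, 6, 3, 4, 2, 1
d = r₁ − r₂: -4, 0, -1, -1, 2, 4
d²: 16, 0, 1, 1, 4, 16; Σd² = 38
ρ = 1 − 6·38/(6·35) = 1 − 228/210 = -0.086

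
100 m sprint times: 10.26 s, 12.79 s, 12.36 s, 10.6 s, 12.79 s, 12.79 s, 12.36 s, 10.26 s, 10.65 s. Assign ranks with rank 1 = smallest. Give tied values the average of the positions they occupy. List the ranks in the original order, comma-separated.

1.5, 8, 5.5, 3, 8, 8, 5.5, 1.5, 4

Sorted (ascending): 10.26, 10.26, 10.6, 10.65, 12.36, 12.36, 12.79, 12.79, 12.79
The 2 values of 10.26 occupy positions 1–2 → average rank (1+2)/2 = 1.5.
The 2 values of 12.36 occupy positions 5–6 → average rank (5+6)/2 = 5.5.
The 3 values of 12.79 occupy positions 7–9 → average rank 8.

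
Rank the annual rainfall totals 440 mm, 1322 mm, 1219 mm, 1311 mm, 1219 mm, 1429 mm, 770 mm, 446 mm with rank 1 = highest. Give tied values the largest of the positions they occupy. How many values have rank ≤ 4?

Sorted (descending): 1429, 1322, 1311, 1219, 1219, 770, 446, 440
The 2 values of 1219 occupy positions 4–5 → each gets rank 5.
Ranks ≤ 4: {1, 2, 3} → 3 values.

3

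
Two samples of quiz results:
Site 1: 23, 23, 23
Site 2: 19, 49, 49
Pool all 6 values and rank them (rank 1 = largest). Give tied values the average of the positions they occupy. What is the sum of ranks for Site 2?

9

Sorted (descending): 49, 49, 23, 23, 23, 19
The 2 values of 49 occupy positions 1–2 → average rank (1+2)/2 = 1.5.
The 3 values of 23 occupy positions 3–5 → average rank 4.
Site 2 values → pooled ranks: 19→6, 49→1.5, 49→1.5
Rank sum = 6 + 1.5 + 1.5 = 9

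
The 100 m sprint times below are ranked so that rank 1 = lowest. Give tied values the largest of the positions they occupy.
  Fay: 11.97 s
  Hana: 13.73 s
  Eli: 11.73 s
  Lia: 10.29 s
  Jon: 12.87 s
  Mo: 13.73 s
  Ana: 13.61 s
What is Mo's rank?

Sorted (ascending): 10.29, 11.73, 11.97, 12.87, 13.61, 13.73, 13.73
The 2 values of 13.73 occupy positions 6–7 → each gets rank 7.
Mo has value 13.73 s → rank 7.

7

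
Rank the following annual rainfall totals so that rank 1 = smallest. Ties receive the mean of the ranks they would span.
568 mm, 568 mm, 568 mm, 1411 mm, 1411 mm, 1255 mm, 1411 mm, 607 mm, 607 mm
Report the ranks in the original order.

2, 2, 2, 8, 8, 6, 8, 4.5, 4.5

Sorted (ascending): 568, 568, 568, 607, 607, 1255, 1411, 1411, 1411
The 3 values of 568 occupy positions 1–3 → average rank 2.
The 2 values of 607 occupy positions 4–5 → average rank (4+5)/2 = 4.5.
The 3 values of 1411 occupy positions 7–9 → average rank 8.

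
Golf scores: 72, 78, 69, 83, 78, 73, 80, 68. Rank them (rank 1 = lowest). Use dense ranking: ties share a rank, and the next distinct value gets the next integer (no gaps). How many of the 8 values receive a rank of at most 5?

Sorted (ascending): 68, 69, 72, 73, 78, 78, 80, 83
The 2 values of 78 share dense rank 5.
Remaining distinct values take the next consecutive integers.
Ranks ≤ 5: {1, 2, 3, 4, 5, 5} → 6 values.

6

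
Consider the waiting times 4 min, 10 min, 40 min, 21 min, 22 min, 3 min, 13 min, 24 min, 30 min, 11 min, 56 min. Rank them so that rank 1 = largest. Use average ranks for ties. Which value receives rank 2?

40

Sorted (descending): 56, 40, 30, 24, 22, 21, 13, 11, 10, 4, 3
No ties — each value takes its position as its rank.
Rank 2 → value 40.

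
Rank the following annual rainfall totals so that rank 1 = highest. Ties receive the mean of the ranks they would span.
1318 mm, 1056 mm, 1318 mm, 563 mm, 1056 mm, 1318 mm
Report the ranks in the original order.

2, 4.5, 2, 6, 4.5, 2

Sorted (descending): 1318, 1318, 1318, 1056, 1056, 563
The 3 values of 1318 occupy positions 1–3 → average rank 2.
The 2 values of 1056 occupy positions 4–5 → average rank (4+5)/2 = 4.5.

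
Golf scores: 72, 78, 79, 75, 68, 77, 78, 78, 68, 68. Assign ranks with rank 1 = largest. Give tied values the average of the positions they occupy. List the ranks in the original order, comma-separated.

7, 3, 1, 6, 9, 5, 3, 3, 9, 9

Sorted (descending): 79, 78, 78, 78, 77, 75, 72, 68, 68, 68
The 3 values of 78 occupy positions 2–4 → average rank 3.
The 3 values of 68 occupy positions 8–10 → average rank 9.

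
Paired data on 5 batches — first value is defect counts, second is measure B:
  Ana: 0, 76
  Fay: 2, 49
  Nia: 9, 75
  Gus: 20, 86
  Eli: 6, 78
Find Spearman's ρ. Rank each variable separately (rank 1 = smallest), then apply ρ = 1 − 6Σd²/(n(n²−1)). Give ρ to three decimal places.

0.500

Ranks of variable 1: 1, 2, 4, 5, 3
Ranks of variable 2: 3, 1, 2, 5, 4
d = r₁ − r₂: -2, 1, 2, 0, -1
d²: 4, 1, 4, 0, 1; Σd² = 10
ρ = 1 − 6·10/(5·24) = 1 − 60/120 = 0.500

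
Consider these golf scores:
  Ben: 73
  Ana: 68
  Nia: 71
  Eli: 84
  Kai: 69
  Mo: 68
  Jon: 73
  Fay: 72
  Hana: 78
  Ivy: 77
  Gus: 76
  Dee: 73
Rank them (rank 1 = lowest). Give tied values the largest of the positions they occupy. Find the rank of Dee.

8

Sorted (ascending): 68, 68, 69, 71, 72, 73, 73, 73, 76, 77, 78, 84
The 2 values of 68 occupy positions 1–2 → each gets rank 2.
The 3 values of 73 occupy positions 6–8 → each gets rank 8.
Dee has value 73 → rank 8.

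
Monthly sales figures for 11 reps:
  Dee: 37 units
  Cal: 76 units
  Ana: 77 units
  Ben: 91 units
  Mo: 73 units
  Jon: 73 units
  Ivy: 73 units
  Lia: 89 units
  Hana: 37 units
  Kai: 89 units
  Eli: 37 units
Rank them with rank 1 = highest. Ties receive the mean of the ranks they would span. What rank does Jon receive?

Sorted (descending): 91, 89, 89, 77, 76, 73, 73, 73, 37, 37, 37
The 2 values of 89 occupy positions 2–3 → average rank (2+3)/2 = 2.5.
The 3 values of 73 occupy positions 6–8 → average rank 7.
The 3 values of 37 occupy positions 9–11 → average rank 10.
Jon has value 73 units → rank 7.

7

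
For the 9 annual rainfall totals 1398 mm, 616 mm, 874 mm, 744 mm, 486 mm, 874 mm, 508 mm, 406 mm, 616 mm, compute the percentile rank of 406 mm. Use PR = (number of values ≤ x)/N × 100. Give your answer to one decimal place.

N = 9.
Strictly below 406: 0. Equal to 406: 1.
PR = 1/9 × 100 = 11.1

11.1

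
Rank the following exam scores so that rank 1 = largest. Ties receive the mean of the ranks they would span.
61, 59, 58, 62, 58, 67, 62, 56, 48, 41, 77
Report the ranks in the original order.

5, 6, 7.5, 3.5, 7.5, 2, 3.5, 9, 10, 11, 1

Sorted (descending): 77, 67, 62, 62, 61, 59, 58, 58, 56, 48, 41
The 2 values of 62 occupy positions 3–4 → average rank (3+4)/2 = 3.5.
The 2 values of 58 occupy positions 7–8 → average rank (7+8)/2 = 7.5.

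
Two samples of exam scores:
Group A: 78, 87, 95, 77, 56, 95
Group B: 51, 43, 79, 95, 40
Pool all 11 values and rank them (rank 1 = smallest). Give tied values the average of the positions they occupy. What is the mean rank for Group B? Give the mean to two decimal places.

Sorted (ascending): 40, 43, 51, 56, 77, 78, 79, 87, 95, 95, 95
The 3 values of 95 occupy positions 9–11 → average rank 10.
Group B values → pooled ranks: 51→3, 43→2, 79→7, 95→10, 40→1
Mean rank = (3 + 2 + 7 + 10 + 1) / 5 = 4.60

4.60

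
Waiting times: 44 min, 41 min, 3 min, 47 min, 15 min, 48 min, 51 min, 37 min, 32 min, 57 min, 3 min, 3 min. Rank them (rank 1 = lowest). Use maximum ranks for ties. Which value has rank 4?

Sorted (ascending): 3, 3, 3, 15, 32, 37, 41, 44, 47, 48, 51, 57
The 3 values of 3 occupy positions 1–3 → each gets rank 3.
Rank 4 → value 15.

15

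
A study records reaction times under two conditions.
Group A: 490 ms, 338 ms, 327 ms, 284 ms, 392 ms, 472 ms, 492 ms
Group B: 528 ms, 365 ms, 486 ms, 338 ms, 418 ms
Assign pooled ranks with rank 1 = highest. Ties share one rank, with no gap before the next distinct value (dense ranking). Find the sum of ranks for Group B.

Sorted (descending): 528, 492, 490, 486, 472, 418, 392, 365, 338, 338, 327, 284
The 2 values of 338 share dense rank 9.
Remaining distinct values take the next consecutive integers.
Group B values → pooled ranks: 528→1, 365→8, 486→4, 338→9, 418→6
Rank sum = 1 + 8 + 4 + 9 + 6 = 28

28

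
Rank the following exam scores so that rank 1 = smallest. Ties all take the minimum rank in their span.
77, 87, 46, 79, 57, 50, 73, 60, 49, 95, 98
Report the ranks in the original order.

Sorted (ascending): 46, 49, 50, 57, 60, 73, 77, 79, 87, 95, 98
No ties — each value takes its position as its rank.

7, 9, 1, 8, 4, 3, 6, 5, 2, 10, 11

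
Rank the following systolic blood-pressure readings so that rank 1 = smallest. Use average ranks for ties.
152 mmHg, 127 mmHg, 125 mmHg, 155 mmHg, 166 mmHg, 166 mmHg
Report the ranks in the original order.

Sorted (ascending): 125, 127, 152, 155, 166, 166
The 2 values of 166 occupy positions 5–6 → average rank (5+6)/2 = 5.5.

3, 2, 1, 4, 5.5, 5.5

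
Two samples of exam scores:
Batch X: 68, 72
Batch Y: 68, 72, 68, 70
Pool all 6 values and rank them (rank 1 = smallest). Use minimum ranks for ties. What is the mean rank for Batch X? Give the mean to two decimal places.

Sorted (ascending): 68, 68, 68, 70, 72, 72
The 3 values of 68 occupy positions 1–3 → each gets rank 1.
The 2 values of 72 occupy positions 5–6 → each gets rank 5.
Batch X values → pooled ranks: 68→1, 72→5
Mean rank = (1 + 5) / 2 = 3.00

3.00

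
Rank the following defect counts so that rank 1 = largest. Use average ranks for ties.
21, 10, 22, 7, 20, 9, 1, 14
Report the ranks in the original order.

Sorted (descending): 22, 21, 20, 14, 10, 9, 7, 1
No ties — each value takes its position as its rank.

2, 5, 1, 7, 3, 6, 8, 4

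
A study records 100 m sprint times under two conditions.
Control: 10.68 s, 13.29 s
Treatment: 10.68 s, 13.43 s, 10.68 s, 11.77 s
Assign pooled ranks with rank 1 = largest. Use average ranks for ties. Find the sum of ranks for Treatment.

Sorted (descending): 13.43, 13.29, 11.77, 10.68, 10.68, 10.68
The 3 values of 10.68 occupy positions 4–6 → average rank 5.
Treatment values → pooled ranks: 10.68→5, 13.43→1, 10.68→5, 11.77→3
Rank sum = 5 + 1 + 5 + 3 = 14

14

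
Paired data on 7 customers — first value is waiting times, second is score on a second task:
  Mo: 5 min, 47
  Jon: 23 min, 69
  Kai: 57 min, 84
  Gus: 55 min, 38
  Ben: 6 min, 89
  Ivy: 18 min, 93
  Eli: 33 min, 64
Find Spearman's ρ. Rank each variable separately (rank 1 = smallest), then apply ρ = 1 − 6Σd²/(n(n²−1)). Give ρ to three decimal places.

-0.179

Ranks of variable 1: 1, 4, 7, 6, 2, 3, 5
Ranks of variable 2: 2, 4, 5, 1, 6, 7, 3
d = r₁ − r₂: -1, 0, 2, 5, -4, -4, 2
d²: 1, 0, 4, 25, 16, 16, 4; Σd² = 66
ρ = 1 − 6·66/(7·48) = 1 − 396/336 = -0.179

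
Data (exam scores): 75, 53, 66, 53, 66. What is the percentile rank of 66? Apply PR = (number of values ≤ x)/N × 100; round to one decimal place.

N = 5.
Strictly below 66: 2. Equal to 66: 2.
PR = 4/5 × 100 = 80.0

80.0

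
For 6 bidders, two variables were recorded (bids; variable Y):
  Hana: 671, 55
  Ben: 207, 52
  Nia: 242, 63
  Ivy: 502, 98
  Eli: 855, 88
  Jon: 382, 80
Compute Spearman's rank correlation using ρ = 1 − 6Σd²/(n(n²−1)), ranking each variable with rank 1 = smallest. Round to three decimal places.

0.543

Ranks of variable 1: 5, 1, 2, 4, 6, 3
Ranks of variable 2: 2, 1, 3, 6, 5, 4
d = r₁ − r₂: 3, 0, -1, -2, 1, -1
d²: 9, 0, 1, 4, 1, 1; Σd² = 16
ρ = 1 − 6·16/(6·35) = 1 − 96/210 = 0.543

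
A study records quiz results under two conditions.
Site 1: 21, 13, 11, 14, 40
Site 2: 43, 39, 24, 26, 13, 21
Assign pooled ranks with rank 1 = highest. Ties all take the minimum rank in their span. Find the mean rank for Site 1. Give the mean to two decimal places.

Sorted (descending): 43, 40, 39, 26, 24, 21, 21, 14, 13, 13, 11
The 2 values of 21 occupy positions 6–7 → each gets rank 6.
The 2 values of 13 occupy positions 9–10 → each gets rank 9.
Site 1 values → pooled ranks: 21→6, 13→9, 11→11, 14→8, 40→2
Mean rank = (6 + 9 + 11 + 8 + 2) / 5 = 7.20

7.20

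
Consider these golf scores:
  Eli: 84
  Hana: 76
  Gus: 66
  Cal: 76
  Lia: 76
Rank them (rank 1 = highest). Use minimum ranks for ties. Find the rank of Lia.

2

Sorted (descending): 84, 76, 76, 76, 66
The 3 values of 76 occupy positions 2–4 → each gets rank 2.
Lia has value 76 → rank 2.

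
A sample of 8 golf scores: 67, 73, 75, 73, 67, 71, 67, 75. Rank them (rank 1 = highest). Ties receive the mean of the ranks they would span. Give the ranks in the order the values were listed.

7, 3.5, 1.5, 3.5, 7, 5, 7, 1.5

Sorted (descending): 75, 75, 73, 73, 71, 67, 67, 67
The 2 values of 75 occupy positions 1–2 → average rank (1+2)/2 = 1.5.
The 2 values of 73 occupy positions 3–4 → average rank (3+4)/2 = 3.5.
The 3 values of 67 occupy positions 6–8 → average rank 7.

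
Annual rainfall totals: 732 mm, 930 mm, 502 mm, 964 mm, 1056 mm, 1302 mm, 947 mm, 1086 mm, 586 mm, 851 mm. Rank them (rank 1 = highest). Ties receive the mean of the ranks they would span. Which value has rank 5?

Sorted (descending): 1302, 1086, 1056, 964, 947, 930, 851, 732, 586, 502
No ties — each value takes its position as its rank.
Rank 5 → value 947.

947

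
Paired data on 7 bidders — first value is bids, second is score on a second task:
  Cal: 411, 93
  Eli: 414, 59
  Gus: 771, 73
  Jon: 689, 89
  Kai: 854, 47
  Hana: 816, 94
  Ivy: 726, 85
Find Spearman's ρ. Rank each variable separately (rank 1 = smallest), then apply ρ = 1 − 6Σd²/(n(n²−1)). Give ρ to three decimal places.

-0.250

Ranks of variable 1: 1, 2, 5, 3, 7, 6, 4
Ranks of variable 2: 6, 2, 3, 5, 1, 7, 4
d = r₁ − r₂: -5, 0, 2, -2, 6, -1, 0
d²: 25, 0, 4, 4, 36, 1, 0; Σd² = 70
ρ = 1 − 6·70/(7·48) = 1 − 420/336 = -0.250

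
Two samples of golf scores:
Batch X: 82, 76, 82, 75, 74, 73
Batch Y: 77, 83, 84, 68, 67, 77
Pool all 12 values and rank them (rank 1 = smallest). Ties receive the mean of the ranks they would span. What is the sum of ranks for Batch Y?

Sorted (ascending): 67, 68, 73, 74, 75, 76, 77, 77, 82, 82, 83, 84
The 2 values of 77 occupy positions 7–8 → average rank (7+8)/2 = 7.5.
The 2 values of 82 occupy positions 9–10 → average rank (9+10)/2 = 9.5.
Batch Y values → pooled ranks: 77→7.5, 83→11, 84→12, 68→2, 67→1, 77→7.5
Rank sum = 7.5 + 11 + 12 + 2 + 1 + 7.5 = 41

41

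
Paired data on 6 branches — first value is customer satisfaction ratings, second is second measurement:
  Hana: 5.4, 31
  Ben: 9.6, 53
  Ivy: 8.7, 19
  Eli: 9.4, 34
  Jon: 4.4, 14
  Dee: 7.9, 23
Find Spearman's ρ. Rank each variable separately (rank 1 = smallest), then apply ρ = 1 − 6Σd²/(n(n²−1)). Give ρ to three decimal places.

0.771

Ranks of variable 1: 2, 6, 4, 5, 1, 3
Ranks of variable 2: 4, 6, 2, 5, 1, 3
d = r₁ − r₂: -2, 0, 2, 0, 0, 0
d²: 4, 0, 4, 0, 0, 0; Σd² = 8
ρ = 1 − 6·8/(6·35) = 1 − 48/210 = 0.771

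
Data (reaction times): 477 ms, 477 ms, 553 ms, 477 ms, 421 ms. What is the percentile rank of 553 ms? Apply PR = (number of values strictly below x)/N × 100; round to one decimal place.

80.0

N = 5.
Strictly below 553: 4. Equal to 553: 1.
PR = 4/5 × 100 = 80.0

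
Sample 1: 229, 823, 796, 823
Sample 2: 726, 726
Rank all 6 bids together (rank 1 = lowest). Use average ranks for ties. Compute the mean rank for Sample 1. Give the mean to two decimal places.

4.00

Sorted (ascending): 229, 726, 726, 796, 823, 823
The 2 values of 726 occupy positions 2–3 → average rank (2+3)/2 = 2.5.
The 2 values of 823 occupy positions 5–6 → average rank (5+6)/2 = 5.5.
Sample 1 values → pooled ranks: 229→1, 823→5.5, 796→4, 823→5.5
Mean rank = (1 + 5.5 + 4 + 5.5) / 4 = 4.00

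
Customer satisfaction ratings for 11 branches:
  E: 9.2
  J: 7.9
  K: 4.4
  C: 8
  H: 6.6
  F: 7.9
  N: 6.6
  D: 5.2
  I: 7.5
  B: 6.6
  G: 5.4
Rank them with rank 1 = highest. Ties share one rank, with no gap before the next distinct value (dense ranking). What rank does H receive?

Sorted (descending): 9.2, 8, 7.9, 7.9, 7.5, 6.6, 6.6, 6.6, 5.4, 5.2, 4.4
The 2 values of 7.9 share dense rank 3.
The 3 values of 6.6 share dense rank 5.
Remaining distinct values take the next consecutive integers.
H has value 6.6 → rank 5.

5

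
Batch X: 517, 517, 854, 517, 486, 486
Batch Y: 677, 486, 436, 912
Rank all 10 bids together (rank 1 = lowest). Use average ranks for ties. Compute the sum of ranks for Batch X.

33

Sorted (ascending): 436, 486, 486, 486, 517, 517, 517, 677, 854, 912
The 3 values of 486 occupy positions 2–4 → average rank 3.
The 3 values of 517 occupy positions 5–7 → average rank 6.
Batch X values → pooled ranks: 517→6, 517→6, 854→9, 517→6, 486→3, 486→3
Rank sum = 6 + 6 + 9 + 6 + 3 + 3 = 33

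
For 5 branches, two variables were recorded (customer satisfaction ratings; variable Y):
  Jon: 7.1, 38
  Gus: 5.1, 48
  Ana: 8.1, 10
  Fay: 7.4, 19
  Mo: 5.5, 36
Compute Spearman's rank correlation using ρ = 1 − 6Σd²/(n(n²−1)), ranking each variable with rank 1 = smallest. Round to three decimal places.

Ranks of variable 1: 3, 1, 5, 4, 2
Ranks of variable 2: 4, 5, 1, 2, 3
d = r₁ − r₂: -1, -4, 4, 2, -1
d²: 1, 16, 16, 4, 1; Σd² = 38
ρ = 1 − 6·38/(5·24) = 1 − 228/120 = -0.900

-0.900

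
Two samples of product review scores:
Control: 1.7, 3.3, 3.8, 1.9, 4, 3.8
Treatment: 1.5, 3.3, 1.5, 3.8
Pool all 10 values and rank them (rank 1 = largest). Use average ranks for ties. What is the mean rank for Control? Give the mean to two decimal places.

Sorted (descending): 4, 3.8, 3.8, 3.8, 3.3, 3.3, 1.9, 1.7, 1.5, 1.5
The 3 values of 3.8 occupy positions 2–4 → average rank 3.
The 2 values of 3.3 occupy positions 5–6 → average rank (5+6)/2 = 5.5.
The 2 values of 1.5 occupy positions 9–10 → average rank (9+10)/2 = 9.5.
Control values → pooled ranks: 1.7→8, 3.3→5.5, 3.8→3, 1.9→7, 4→1, 3.8→3
Mean rank = (8 + 5.5 + 3 + 7 + 1 + 3) / 6 = 4.58

4.58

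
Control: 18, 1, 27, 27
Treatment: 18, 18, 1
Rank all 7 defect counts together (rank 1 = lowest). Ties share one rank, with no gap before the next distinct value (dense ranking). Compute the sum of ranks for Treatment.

5

Sorted (ascending): 1, 1, 18, 18, 18, 27, 27
The 2 values of 1 share dense rank 1.
The 3 values of 18 share dense rank 2.
The 2 values of 27 share dense rank 3.
Treatment values → pooled ranks: 18→2, 18→2, 1→1
Rank sum = 2 + 2 + 1 = 5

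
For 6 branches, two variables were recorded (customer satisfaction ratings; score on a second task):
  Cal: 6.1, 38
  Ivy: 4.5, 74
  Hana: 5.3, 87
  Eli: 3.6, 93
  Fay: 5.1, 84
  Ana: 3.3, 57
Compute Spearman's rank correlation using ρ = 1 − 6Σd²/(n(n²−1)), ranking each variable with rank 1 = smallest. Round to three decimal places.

-0.200

Ranks of variable 1: 6, 3, 5, 2, 4, 1
Ranks of variable 2: 1, 3, 5, 6, 4, 2
d = r₁ − r₂: 5, 0, 0, -4, 0, -1
d²: 25, 0, 0, 16, 0, 1; Σd² = 42
ρ = 1 − 6·42/(6·35) = 1 − 252/210 = -0.200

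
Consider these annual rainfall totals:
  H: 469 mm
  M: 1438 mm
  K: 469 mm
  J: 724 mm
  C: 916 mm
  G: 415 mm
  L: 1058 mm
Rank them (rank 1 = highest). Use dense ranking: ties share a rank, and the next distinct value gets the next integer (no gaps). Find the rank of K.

Sorted (descending): 1438, 1058, 916, 724, 469, 469, 415
The 2 values of 469 share dense rank 5.
Remaining distinct values take the next consecutive integers.
K has value 469 mm → rank 5.

5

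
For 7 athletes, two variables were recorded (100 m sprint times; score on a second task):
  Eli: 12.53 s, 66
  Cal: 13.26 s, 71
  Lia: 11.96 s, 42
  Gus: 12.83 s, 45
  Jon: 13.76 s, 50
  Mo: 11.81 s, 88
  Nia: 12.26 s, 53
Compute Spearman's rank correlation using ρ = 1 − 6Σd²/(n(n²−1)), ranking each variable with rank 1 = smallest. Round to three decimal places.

Ranks of variable 1: 4, 6, 2, 5, 7, 1, 3
Ranks of variable 2: 5, 6, 1, 2, 3, 7, 4
d = r₁ − r₂: -1, 0, 1, 3, 4, -6, -1
d²: 1, 0, 1, 9, 16, 36, 1; Σd² = 64
ρ = 1 − 6·64/(7·48) = 1 − 384/336 = -0.143

-0.143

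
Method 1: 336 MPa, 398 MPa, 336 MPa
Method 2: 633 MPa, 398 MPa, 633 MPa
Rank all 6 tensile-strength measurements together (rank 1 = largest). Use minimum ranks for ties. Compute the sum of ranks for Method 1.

13

Sorted (descending): 633, 633, 398, 398, 336, 336
The 2 values of 633 occupy positions 1–2 → each gets rank 1.
The 2 values of 398 occupy positions 3–4 → each gets rank 3.
The 2 values of 336 occupy positions 5–6 → each gets rank 5.
Method 1 values → pooled ranks: 336→5, 398→3, 336→5
Rank sum = 5 + 3 + 5 = 13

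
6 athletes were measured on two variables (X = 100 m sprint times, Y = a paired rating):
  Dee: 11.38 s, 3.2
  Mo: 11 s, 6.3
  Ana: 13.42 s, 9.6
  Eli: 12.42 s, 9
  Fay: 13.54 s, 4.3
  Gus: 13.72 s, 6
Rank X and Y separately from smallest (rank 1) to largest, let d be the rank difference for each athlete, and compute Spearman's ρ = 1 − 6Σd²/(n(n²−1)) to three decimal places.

-0.029

Ranks of variable 1: 2, 1, 4, 3, 5, 6
Ranks of variable 2: 1, 4, 6, 5, 2, 3
d = r₁ − r₂: 1, -3, -2, -2, 3, 3
d²: 1, 9, 4, 4, 9, 9; Σd² = 36
ρ = 1 − 6·36/(6·35) = 1 − 216/210 = -0.029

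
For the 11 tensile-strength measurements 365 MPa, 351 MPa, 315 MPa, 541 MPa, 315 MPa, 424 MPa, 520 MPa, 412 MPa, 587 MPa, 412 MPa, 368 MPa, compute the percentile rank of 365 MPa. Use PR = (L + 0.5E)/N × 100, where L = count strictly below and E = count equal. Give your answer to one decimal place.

N = 11.
Strictly below 365: 3. Equal to 365: 1.
PR = (3 + 0.5·1)/11 × 100 = 31.8

31.8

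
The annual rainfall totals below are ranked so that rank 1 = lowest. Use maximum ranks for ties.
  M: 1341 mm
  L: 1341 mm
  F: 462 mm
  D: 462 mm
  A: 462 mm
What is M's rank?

Sorted (ascending): 462, 462, 462, 1341, 1341
The 3 values of 462 occupy positions 1–3 → each gets rank 3.
The 2 values of 1341 occupy positions 4–5 → each gets rank 5.
M has value 1341 mm → rank 5.

5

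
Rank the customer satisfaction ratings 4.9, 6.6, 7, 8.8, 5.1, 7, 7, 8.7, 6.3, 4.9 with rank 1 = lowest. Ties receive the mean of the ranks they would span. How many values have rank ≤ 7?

Sorted (ascending): 4.9, 4.9, 5.1, 6.3, 6.6, 7, 7, 7, 8.7, 8.8
The 2 values of 4.9 occupy positions 1–2 → average rank (1+2)/2 = 1.5.
The 3 values of 7 occupy positions 6–8 → average rank 7.
Ranks ≤ 7: {1.5, 1.5, 3, 4, 5, 7, 7, 7} → 8 values.

8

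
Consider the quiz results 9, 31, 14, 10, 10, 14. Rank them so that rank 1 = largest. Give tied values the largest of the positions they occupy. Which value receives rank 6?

9

Sorted (descending): 31, 14, 14, 10, 10, 9
The 2 values of 14 occupy positions 2–3 → each gets rank 3.
The 2 values of 10 occupy positions 4–5 → each gets rank 5.
Rank 6 → value 9.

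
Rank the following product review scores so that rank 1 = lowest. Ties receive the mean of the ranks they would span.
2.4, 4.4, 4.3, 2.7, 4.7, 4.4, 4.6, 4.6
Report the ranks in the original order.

Sorted (ascending): 2.4, 2.7, 4.3, 4.4, 4.4, 4.6, 4.6, 4.7
The 2 values of 4.4 occupy positions 4–5 → average rank (4+5)/2 = 4.5.
The 2 values of 4.6 occupy positions 6–7 → average rank (6+7)/2 = 6.5.

1, 4.5, 3, 2, 8, 4.5, 6.5, 6.5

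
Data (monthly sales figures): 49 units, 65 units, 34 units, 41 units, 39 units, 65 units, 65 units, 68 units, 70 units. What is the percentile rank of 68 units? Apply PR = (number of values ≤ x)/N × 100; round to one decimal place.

N = 9.
Strictly below 68: 7. Equal to 68: 1.
PR = 8/9 × 100 = 88.9

88.9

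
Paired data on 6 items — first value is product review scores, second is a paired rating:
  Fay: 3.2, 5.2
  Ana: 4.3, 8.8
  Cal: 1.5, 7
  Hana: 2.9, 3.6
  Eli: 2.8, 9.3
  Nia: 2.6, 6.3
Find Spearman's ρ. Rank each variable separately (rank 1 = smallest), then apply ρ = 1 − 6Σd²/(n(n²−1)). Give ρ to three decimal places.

Ranks of variable 1: 5, 6, 1, 4, 3, 2
Ranks of variable 2: 2, 5, 4, 1, 6, 3
d = r₁ − r₂: 3, 1, -3, 3, -3, -1
d²: 9, 1, 9, 9, 9, 1; Σd² = 38
ρ = 1 − 6·38/(6·35) = 1 − 228/210 = -0.086

-0.086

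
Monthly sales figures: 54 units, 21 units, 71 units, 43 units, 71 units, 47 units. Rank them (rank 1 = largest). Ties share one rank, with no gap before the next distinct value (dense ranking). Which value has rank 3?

Sorted (descending): 71, 71, 54, 47, 43, 21
The 2 values of 71 share dense rank 1.
Remaining distinct values take the next consecutive integers.
Rank 3 → value 47.

47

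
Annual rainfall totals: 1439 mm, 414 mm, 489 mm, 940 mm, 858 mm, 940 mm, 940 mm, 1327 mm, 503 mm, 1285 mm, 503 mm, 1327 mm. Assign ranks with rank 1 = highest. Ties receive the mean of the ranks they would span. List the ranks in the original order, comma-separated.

1, 12, 11, 6, 8, 6, 6, 2.5, 9.5, 4, 9.5, 2.5

Sorted (descending): 1439, 1327, 1327, 1285, 940, 940, 940, 858, 503, 503, 489, 414
The 2 values of 1327 occupy positions 2–3 → average rank (2+3)/2 = 2.5.
The 3 values of 940 occupy positions 5–7 → average rank 6.
The 2 values of 503 occupy positions 9–10 → average rank (9+10)/2 = 9.5.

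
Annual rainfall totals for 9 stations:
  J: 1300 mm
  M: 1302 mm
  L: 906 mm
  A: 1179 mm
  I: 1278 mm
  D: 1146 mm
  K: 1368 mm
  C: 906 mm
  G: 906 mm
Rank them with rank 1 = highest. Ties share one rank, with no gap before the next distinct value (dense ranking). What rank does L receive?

7

Sorted (descending): 1368, 1302, 1300, 1278, 1179, 1146, 906, 906, 906
The 3 values of 906 share dense rank 7.
Remaining distinct values take the next consecutive integers.
L has value 906 mm → rank 7.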